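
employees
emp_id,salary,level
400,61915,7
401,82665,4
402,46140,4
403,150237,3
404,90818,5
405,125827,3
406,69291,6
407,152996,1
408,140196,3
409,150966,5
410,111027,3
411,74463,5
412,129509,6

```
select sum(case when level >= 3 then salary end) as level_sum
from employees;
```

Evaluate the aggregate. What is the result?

emp_id=400: ✓ → 61915
emp_id=401: ✓ → 82665
emp_id=402: ✓ → 46140
emp_id=403: ✓ → 150237
emp_id=404: ✓ → 90818
emp_id=405: ✓ → 125827
emp_id=406: ✓ → 69291
emp_id=407: ✗
emp_id=408: ✓ → 140196
emp_id=409: ✓ → 150966
emp_id=410: ✓ → 111027
emp_id=411: ✓ → 74463
emp_id=412: ✓ → 129509
level_sum = 61915 + 82665 + 46140 + 150237 + 90818 + 125827 + 69291 + 140196 + 150966 + 111027 + 74463 + 129509 = 1233054

1233054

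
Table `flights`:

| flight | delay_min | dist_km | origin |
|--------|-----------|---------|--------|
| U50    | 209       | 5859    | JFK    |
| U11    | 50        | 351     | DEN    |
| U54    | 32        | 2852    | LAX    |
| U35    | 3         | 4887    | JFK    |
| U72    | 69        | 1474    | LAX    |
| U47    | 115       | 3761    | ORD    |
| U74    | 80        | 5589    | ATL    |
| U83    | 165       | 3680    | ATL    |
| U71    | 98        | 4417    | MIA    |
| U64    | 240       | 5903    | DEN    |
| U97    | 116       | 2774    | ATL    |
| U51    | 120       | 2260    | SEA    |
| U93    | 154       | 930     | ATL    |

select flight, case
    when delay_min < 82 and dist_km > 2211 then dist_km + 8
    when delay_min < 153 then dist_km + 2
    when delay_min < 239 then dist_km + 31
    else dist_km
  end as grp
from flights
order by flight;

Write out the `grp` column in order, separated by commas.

353, 4895, 3763, 5890, 2262, 2860, 5903, 4419, 1476, 5597, 3711, 961, 2776

flight=U11: delay_min < 153 → 353
flight=U35: delay_min < 82 and dist_km > 2211 → 4895
flight=U47: delay_min < 153 → 3763
flight=U50: delay_min < 239 → 5890
flight=U51: delay_min < 153 → 2262
flight=U54: delay_min < 82 and dist_km > 2211 → 2860
flight=U64: ELSE → 5903
flight=U71: delay_min < 153 → 4419
flight=U72: delay_min < 153 → 1476
flight=U74: delay_min < 82 and dist_km > 2211 → 5597
flight=U83: delay_min < 239 → 3711
flight=U93: delay_min < 239 → 961
flight=U97: delay_min < 153 → 2776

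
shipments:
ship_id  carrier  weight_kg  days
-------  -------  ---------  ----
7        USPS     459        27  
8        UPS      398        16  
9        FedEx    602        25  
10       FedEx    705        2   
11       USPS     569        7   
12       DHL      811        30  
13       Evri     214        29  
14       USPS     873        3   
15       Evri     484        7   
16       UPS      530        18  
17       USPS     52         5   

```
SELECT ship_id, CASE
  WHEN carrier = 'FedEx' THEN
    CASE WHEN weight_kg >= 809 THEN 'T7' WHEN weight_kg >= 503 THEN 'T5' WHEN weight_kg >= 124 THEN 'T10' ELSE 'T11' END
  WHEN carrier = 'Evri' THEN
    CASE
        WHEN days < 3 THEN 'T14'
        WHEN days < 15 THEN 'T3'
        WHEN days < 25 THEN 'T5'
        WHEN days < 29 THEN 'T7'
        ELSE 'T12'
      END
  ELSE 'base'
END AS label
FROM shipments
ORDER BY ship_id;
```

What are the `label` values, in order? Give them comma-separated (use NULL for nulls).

ship_id=7: carrier='USPS' → outer ELSE → base
ship_id=8: carrier='UPS' → outer ELSE → base
ship_id=9: carrier='FedEx' → inner[weight_kg >= 503] → T5
ship_id=10: carrier='FedEx' → inner[weight_kg >= 503] → T5
ship_id=11: carrier='USPS' → outer ELSE → base
ship_id=12: carrier='DHL' → outer ELSE → base
ship_id=13: carrier='Evri' → inner[ELSE] → T12
ship_id=14: carrier='USPS' → outer ELSE → base
ship_id=15: carrier='Evri' → inner[days < 15] → T3
ship_id=16: carrier='UPS' → outer ELSE → base
ship_id=17: carrier='USPS' → outer ELSE → base

base, base, T5, T5, base, base, T12, base, T3, base, base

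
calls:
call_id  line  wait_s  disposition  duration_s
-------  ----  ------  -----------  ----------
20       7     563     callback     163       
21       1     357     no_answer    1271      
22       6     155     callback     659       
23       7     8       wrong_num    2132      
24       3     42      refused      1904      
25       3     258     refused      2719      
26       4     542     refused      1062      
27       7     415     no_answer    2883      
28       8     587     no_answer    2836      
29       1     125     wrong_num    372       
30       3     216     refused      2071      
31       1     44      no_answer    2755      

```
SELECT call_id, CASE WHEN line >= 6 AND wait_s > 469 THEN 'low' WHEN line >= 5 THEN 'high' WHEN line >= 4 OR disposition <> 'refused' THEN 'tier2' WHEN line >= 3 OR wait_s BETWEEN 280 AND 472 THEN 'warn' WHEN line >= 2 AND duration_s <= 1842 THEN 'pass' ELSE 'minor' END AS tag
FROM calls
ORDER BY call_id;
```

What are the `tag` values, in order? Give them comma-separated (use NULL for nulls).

low, tier2, high, high, warn, warn, tier2, high, low, tier2, warn, tier2

call_id=20: line >= 6 AND wait_s > 469 → low
call_id=21: line >= 4 OR disposition <> 'refused' → tier2
call_id=22: line >= 5 → high
call_id=23: line >= 5 → high
call_id=24: line >= 3 OR wait_s BETWEEN 280 AND 472 → warn
call_id=25: line >= 3 OR wait_s BETWEEN 280 AND 472 → warn
call_id=26: line >= 4 OR disposition <> 'refused' → tier2
call_id=27: line >= 5 → high
call_id=28: line >= 6 AND wait_s > 469 → low
call_id=29: line >= 4 OR disposition <> 'refused' → tier2
call_id=30: line >= 3 OR wait_s BETWEEN 280 AND 472 → warn
call_id=31: line >= 4 OR disposition <> 'refused' → tier2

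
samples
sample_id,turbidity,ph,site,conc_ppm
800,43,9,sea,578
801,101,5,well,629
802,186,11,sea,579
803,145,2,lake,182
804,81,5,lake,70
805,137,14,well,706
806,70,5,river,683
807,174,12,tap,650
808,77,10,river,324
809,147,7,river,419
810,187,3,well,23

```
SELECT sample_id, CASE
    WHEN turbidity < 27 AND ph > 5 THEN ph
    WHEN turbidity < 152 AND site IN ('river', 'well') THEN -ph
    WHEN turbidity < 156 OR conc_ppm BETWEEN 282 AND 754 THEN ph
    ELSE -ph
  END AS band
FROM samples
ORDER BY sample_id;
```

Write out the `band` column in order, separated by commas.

9, -5, 11, 2, 5, -14, -5, 12, -10, -7, -3

sample_id=800: turbidity < 156 OR conc_ppm BETWEEN 282 AND 754 → 9
sample_id=801: turbidity < 152 AND site IN ('river', 'well') → -5
sample_id=802: turbidity < 156 OR conc_ppm BETWEEN 282 AND 754 → 11
sample_id=803: turbidity < 156 OR conc_ppm BETWEEN 282 AND 754 → 2
sample_id=804: turbidity < 156 OR conc_ppm BETWEEN 282 AND 754 → 5
sample_id=805: turbidity < 152 AND site IN ('river', 'well') → -14
sample_id=806: turbidity < 152 AND site IN ('river', 'well') → -5
sample_id=807: turbidity < 156 OR conc_ppm BETWEEN 282 AND 754 → 12
sample_id=808: turbidity < 152 AND site IN ('river', 'well') → -10
sample_id=809: turbidity < 152 AND site IN ('river', 'well') → -7
sample_id=810: ELSE → -3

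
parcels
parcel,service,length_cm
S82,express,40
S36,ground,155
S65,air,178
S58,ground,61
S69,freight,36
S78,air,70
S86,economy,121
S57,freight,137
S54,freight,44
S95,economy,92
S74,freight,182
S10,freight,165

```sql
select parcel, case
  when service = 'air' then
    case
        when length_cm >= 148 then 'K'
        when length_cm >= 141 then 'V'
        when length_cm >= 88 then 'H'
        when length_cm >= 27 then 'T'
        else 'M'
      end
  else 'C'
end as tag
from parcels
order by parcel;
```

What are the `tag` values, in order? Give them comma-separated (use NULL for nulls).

C, C, C, C, C, K, C, C, T, C, C, C

parcel=S10: service='freight' → outer ELSE → C
parcel=S36: service='ground' → outer ELSE → C
parcel=S54: service='freight' → outer ELSE → C
parcel=S57: service='freight' → outer ELSE → C
parcel=S58: service='ground' → outer ELSE → C
parcel=S65: service='air' → inner[length_cm >= 148] → K
parcel=S69: service='freight' → outer ELSE → C
parcel=S74: service='freight' → outer ELSE → C
parcel=S78: service='air' → inner[length_cm >= 27] → T
parcel=S82: service='express' → outer ELSE → C
parcel=S86: service='economy' → outer ELSE → C
parcel=S95: service='economy' → outer ELSE → C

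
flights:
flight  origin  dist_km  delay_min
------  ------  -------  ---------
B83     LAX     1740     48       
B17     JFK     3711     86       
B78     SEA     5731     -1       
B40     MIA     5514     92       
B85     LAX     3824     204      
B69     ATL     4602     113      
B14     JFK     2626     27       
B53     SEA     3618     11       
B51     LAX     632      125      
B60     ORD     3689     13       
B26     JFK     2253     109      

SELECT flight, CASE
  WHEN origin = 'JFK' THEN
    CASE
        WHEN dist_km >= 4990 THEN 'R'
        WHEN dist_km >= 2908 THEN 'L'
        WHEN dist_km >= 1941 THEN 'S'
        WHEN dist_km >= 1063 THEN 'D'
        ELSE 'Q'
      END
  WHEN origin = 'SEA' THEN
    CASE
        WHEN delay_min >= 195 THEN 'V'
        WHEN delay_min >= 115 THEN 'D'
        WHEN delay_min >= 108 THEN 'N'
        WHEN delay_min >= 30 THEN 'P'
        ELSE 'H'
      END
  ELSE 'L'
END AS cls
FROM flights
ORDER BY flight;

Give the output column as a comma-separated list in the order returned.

flight=B14: origin='JFK' → inner[dist_km >= 1941] → S
flight=B17: origin='JFK' → inner[dist_km >= 2908] → L
flight=B26: origin='JFK' → inner[dist_km >= 1941] → S
flight=B40: origin='MIA' → outer ELSE → L
flight=B51: origin='LAX' → outer ELSE → L
flight=B53: origin='SEA' → inner[ELSE] → H
flight=B60: origin='ORD' → outer ELSE → L
flight=B69: origin='ATL' → outer ELSE → L
flight=B78: origin='SEA' → inner[ELSE] → H
flight=B83: origin='LAX' → outer ELSE → L
flight=B85: origin='LAX' → outer ELSE → L

S, L, S, L, L, H, L, L, H, L, L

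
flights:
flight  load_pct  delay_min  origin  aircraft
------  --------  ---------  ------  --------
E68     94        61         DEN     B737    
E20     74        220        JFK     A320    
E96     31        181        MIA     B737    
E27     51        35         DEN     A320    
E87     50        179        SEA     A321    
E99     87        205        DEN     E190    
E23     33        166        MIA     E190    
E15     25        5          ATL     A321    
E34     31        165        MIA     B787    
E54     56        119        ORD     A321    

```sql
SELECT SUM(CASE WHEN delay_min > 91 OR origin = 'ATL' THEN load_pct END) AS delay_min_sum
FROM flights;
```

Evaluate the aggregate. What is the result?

387

flight=E68: ✗
flight=E20: ✓ → 74
flight=E96: ✓ → 31
flight=E27: ✗
flight=E87: ✓ → 50
flight=E99: ✓ → 87
flight=E23: ✓ → 33
flight=E15: ✓ → 25
flight=E34: ✓ → 31
flight=E54: ✓ → 56
delay_min_sum = 74 + 31 + 50 + 87 + 33 + 25 + 31 + 56 = 387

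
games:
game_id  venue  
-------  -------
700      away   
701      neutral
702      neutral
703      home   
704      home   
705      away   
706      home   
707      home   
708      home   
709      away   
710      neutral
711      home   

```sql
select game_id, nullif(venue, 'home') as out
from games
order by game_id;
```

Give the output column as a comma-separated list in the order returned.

away, neutral, neutral, NULL, NULL, away, NULL, NULL, NULL, away, neutral, NULL

game_id=700: venue=away vs home: differ → away
game_id=701: venue=neutral vs home: differ → neutral
game_id=702: venue=neutral vs home: differ → neutral
game_id=703: venue=home vs home: equal → NULL
game_id=704: venue=home vs home: equal → NULL
game_id=705: venue=away vs home: differ → away
game_id=706: venue=home vs home: equal → NULL
game_id=707: venue=home vs home: equal → NULL
game_id=708: venue=home vs home: equal → NULL
game_id=709: venue=away vs home: differ → away
game_id=710: venue=neutral vs home: differ → neutral
game_id=711: venue=home vs home: equal → NULL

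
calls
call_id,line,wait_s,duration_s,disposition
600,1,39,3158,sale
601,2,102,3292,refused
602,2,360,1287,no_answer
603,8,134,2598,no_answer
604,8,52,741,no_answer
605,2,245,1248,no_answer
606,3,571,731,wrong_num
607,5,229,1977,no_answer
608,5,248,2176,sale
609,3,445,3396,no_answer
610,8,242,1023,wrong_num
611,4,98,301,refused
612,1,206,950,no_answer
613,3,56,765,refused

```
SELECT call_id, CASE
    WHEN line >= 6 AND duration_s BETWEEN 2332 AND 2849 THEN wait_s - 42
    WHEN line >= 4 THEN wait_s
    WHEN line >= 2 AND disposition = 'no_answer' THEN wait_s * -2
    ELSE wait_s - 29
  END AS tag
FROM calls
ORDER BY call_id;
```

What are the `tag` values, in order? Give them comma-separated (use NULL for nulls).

call_id=600: ELSE → 10
call_id=601: ELSE → 73
call_id=602: line >= 2 AND disposition = 'no_answer' → -720
call_id=603: line >= 6 AND duration_s BETWEEN 2332 AND 2849 → 92
call_id=604: line >= 4 → 52
call_id=605: line >= 2 AND disposition = 'no_answer' → -490
call_id=606: ELSE → 542
call_id=607: line >= 4 → 229
call_id=608: line >= 4 → 248
call_id=609: line >= 2 AND disposition = 'no_answer' → -890
call_id=610: line >= 4 → 242
call_id=611: line >= 4 → 98
call_id=612: ELSE → 177
call_id=613: ELSE → 27

10, 73, -720, 92, 52, -490, 542, 229, 248, -890, 242, 98, 177, 27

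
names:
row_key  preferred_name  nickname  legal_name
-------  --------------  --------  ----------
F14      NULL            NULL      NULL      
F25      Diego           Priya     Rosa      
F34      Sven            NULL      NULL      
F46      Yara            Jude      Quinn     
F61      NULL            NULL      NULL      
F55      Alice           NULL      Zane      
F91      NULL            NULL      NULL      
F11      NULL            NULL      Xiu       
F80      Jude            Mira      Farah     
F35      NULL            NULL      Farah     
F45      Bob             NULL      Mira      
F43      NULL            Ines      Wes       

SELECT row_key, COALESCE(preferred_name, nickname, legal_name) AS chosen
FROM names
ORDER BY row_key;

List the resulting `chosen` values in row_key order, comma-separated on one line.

row_key=F11: preferred_name=NULL, nickname=NULL, legal_name=Xiu → Xiu
row_key=F14: preferred_name=NULL, nickname=NULL, legal_name=NULL (all NULL) → NULL
row_key=F25: preferred_name=Diego → Diego
row_key=F34: preferred_name=Sven → Sven
row_key=F35: preferred_name=NULL, nickname=NULL, legal_name=Farah → Farah
row_key=F43: preferred_name=NULL, nickname=Ines → Ines
row_key=F45: preferred_name=Bob → Bob
row_key=F46: preferred_name=Yara → Yara
row_key=F55: preferred_name=Alice → Alice
row_key=F61: preferred_name=NULL, nickname=NULL, legal_name=NULL (all NULL) → NULL
row_key=F80: preferred_name=Jude → Jude
row_key=F91: preferred_name=NULL, nickname=NULL, legal_name=NULL (all NULL) → NULL

Xiu, NULL, Diego, Sven, Farah, Ines, Bob, Yara, Alice, NULL, Jude, NULL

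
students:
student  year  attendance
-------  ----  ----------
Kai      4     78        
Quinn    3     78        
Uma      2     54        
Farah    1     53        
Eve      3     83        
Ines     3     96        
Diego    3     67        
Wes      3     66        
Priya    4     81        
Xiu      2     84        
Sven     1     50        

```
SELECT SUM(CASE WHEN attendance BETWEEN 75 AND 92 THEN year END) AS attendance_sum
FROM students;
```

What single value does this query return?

student=Kai: ✓ → 4
student=Quinn: ✓ → 3
student=Uma: ✗
student=Farah: ✗
student=Eve: ✓ → 3
student=Ines: ✗
student=Diego: ✗
student=Wes: ✗
student=Priya: ✓ → 4
student=Xiu: ✓ → 2
student=Sven: ✗
attendance_sum = 4 + 3 + 3 + 4 + 2 = 16

16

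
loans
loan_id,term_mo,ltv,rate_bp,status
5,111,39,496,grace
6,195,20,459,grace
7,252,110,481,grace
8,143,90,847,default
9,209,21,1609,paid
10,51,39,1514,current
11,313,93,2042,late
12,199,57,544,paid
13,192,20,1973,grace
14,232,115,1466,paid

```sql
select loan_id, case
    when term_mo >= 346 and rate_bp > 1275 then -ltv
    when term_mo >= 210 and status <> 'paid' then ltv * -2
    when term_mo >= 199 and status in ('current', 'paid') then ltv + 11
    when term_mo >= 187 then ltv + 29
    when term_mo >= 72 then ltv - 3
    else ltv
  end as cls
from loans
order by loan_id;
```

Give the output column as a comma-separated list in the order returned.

loan_id=5: term_mo >= 72 → 36
loan_id=6: term_mo >= 187 → 49
loan_id=7: term_mo >= 210 and status <> 'paid' → -220
loan_id=8: term_mo >= 72 → 87
loan_id=9: term_mo >= 199 and status in ('current', 'paid') → 32
loan_id=10: ELSE → 39
loan_id=11: term_mo >= 210 and status <> 'paid' → -186
loan_id=12: term_mo >= 199 and status in ('current', 'paid') → 68
loan_id=13: term_mo >= 187 → 49
loan_id=14: term_mo >= 199 and status in ('current', 'paid') → 126

36, 49, -220, 87, 32, 39, -186, 68, 49, 126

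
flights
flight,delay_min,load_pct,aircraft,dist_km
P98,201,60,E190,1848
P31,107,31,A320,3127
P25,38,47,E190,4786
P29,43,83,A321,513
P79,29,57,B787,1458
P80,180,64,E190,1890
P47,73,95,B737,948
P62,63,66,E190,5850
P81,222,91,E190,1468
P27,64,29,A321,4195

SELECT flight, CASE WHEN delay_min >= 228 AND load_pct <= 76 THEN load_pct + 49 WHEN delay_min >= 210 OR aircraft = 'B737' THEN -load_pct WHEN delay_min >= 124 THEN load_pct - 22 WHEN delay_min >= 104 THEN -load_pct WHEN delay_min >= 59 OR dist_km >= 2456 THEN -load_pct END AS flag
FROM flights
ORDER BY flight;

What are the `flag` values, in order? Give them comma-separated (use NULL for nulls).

-47, -29, NULL, -31, -95, -66, NULL, 42, -91, 38

flight=P25: delay_min >= 59 OR dist_km >= 2456 → -47
flight=P27: delay_min >= 59 OR dist_km >= 2456 → -29
flight=P29: (no match → NULL) → NULL
flight=P31: delay_min >= 104 → -31
flight=P47: delay_min >= 210 OR aircraft = 'B737' → -95
flight=P62: delay_min >= 59 OR dist_km >= 2456 → -66
flight=P79: (no match → NULL) → NULL
flight=P80: delay_min >= 124 → 42
flight=P81: delay_min >= 210 OR aircraft = 'B737' → -91
flight=P98: delay_min >= 124 → 38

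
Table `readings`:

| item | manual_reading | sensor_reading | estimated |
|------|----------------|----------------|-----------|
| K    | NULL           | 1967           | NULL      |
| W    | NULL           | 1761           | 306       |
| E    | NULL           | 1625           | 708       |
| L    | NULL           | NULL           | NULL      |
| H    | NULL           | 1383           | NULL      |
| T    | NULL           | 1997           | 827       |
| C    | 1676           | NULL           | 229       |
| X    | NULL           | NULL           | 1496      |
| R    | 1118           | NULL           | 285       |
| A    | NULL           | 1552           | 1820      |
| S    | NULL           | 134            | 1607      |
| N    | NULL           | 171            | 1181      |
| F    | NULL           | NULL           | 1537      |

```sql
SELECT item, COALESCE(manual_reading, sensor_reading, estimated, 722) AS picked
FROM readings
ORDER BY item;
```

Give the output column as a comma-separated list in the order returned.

item=A: manual_reading=NULL, sensor_reading=1552 → 1552
item=C: manual_reading=1676 → 1676
item=E: manual_reading=NULL, sensor_reading=1625 → 1625
item=F: manual_reading=NULL, sensor_reading=NULL, estimated=1537 → 1537
item=H: manual_reading=NULL, sensor_reading=1383 → 1383
item=K: manual_reading=NULL, sensor_reading=1967 → 1967
item=L: manual_reading=NULL, sensor_reading=NULL, estimated=NULL, → literal 722 → 722
item=N: manual_reading=NULL, sensor_reading=171 → 171
item=R: manual_reading=1118 → 1118
item=S: manual_reading=NULL, sensor_reading=134 → 134
item=T: manual_reading=NULL, sensor_reading=1997 → 1997
item=W: manual_reading=NULL, sensor_reading=1761 → 1761
item=X: manual_reading=NULL, sensor_reading=NULL, estimated=1496 → 1496

1552, 1676, 1625, 1537, 1383, 1967, 722, 171, 1118, 134, 1997, 1761, 1496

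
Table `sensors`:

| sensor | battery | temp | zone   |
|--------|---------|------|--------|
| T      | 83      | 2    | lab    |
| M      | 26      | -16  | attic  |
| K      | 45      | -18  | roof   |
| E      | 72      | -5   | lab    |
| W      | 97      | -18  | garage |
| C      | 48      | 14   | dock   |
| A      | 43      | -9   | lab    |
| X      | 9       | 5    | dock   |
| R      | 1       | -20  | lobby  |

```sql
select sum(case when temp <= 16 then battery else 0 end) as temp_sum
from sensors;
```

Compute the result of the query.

sensor=T: ✓ → 83
sensor=M: ✓ → 26
sensor=K: ✓ → 45
sensor=E: ✓ → 72
sensor=W: ✓ → 97
sensor=C: ✓ → 48
sensor=A: ✓ → 43
sensor=X: ✓ → 9
sensor=R: ✓ → 1
temp_sum = 83 + 26 + 45 + 72 + 97 + 48 + 43 + 9 + 1 = 424

424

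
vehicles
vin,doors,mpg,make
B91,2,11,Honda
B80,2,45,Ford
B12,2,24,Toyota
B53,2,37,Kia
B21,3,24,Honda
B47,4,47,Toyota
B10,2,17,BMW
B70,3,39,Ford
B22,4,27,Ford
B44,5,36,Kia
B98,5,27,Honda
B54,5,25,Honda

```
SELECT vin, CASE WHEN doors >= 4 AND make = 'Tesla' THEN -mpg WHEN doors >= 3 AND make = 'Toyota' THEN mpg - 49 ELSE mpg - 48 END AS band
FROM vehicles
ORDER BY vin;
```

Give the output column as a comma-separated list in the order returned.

-31, -24, -24, -21, -12, -2, -11, -23, -9, -3, -37, -21

vin=B10: ELSE → -31
vin=B12: ELSE → -24
vin=B21: ELSE → -24
vin=B22: ELSE → -21
vin=B44: ELSE → -12
vin=B47: doors >= 3 AND make = 'Toyota' → -2
vin=B53: ELSE → -11
vin=B54: ELSE → -23
vin=B70: ELSE → -9
vin=B80: ELSE → -3
vin=B91: ELSE → -37
vin=B98: ELSE → -21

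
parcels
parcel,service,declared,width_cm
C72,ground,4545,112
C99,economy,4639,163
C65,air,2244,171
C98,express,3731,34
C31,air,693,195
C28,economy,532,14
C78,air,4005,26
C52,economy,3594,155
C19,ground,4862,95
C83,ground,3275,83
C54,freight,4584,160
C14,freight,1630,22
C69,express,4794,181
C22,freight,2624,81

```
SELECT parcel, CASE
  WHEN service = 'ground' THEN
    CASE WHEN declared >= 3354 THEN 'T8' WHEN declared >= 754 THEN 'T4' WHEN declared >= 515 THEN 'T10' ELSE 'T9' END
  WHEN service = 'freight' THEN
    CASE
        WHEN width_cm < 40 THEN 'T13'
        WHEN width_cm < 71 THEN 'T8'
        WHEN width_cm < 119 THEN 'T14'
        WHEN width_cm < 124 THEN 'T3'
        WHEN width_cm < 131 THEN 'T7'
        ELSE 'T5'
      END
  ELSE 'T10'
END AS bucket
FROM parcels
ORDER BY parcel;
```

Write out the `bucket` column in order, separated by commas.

parcel=C14: service='freight' → inner[width_cm < 40] → T13
parcel=C19: service='ground' → inner[declared >= 3354] → T8
parcel=C22: service='freight' → inner[width_cm < 119] → T14
parcel=C28: service='economy' → outer ELSE → T10
parcel=C31: service='air' → outer ELSE → T10
parcel=C52: service='economy' → outer ELSE → T10
parcel=C54: service='freight' → inner[ELSE] → T5
parcel=C65: service='air' → outer ELSE → T10
parcel=C69: service='express' → outer ELSE → T10
parcel=C72: service='ground' → inner[declared >= 3354] → T8
parcel=C78: service='air' → outer ELSE → T10
parcel=C83: service='ground' → inner[declared >= 754] → T4
parcel=C98: service='express' → outer ELSE → T10
parcel=C99: service='economy' → outer ELSE → T10

T13, T8, T14, T10, T10, T10, T5, T10, T10, T8, T10, T4, T10, T10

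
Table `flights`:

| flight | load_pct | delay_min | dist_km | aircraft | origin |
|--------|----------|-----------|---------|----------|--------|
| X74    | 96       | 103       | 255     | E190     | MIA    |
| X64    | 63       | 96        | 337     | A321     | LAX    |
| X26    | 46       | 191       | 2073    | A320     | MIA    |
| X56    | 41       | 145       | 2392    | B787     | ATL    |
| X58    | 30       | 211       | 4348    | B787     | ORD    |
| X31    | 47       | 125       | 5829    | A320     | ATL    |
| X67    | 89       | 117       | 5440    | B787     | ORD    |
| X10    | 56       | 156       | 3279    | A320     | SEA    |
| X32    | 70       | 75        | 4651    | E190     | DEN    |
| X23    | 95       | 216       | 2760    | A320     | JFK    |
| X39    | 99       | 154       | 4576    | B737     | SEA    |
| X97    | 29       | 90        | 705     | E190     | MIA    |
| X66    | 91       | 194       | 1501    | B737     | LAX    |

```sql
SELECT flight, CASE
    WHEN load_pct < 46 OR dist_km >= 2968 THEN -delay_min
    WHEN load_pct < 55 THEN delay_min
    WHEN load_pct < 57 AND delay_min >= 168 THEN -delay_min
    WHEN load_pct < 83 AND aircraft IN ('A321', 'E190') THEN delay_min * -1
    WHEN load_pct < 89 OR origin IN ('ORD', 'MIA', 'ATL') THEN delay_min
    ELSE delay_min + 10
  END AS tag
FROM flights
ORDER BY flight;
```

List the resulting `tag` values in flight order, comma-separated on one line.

-156, 226, 191, -125, -75, -154, -145, -211, -96, 204, -117, 103, -90

flight=X10: load_pct < 46 OR dist_km >= 2968 → -156
flight=X23: ELSE → 226
flight=X26: load_pct < 55 → 191
flight=X31: load_pct < 46 OR dist_km >= 2968 → -125
flight=X32: load_pct < 46 OR dist_km >= 2968 → -75
flight=X39: load_pct < 46 OR dist_km >= 2968 → -154
flight=X56: load_pct < 46 OR dist_km >= 2968 → -145
flight=X58: load_pct < 46 OR dist_km >= 2968 → -211
flight=X64: load_pct < 83 AND aircraft IN ('A321', 'E190') → -96
flight=X66: ELSE → 204
flight=X67: load_pct < 46 OR dist_km >= 2968 → -117
flight=X74: load_pct < 89 OR origin IN ('ORD', 'MIA', 'ATL') → 103
flight=X97: load_pct < 46 OR dist_km >= 2968 → -90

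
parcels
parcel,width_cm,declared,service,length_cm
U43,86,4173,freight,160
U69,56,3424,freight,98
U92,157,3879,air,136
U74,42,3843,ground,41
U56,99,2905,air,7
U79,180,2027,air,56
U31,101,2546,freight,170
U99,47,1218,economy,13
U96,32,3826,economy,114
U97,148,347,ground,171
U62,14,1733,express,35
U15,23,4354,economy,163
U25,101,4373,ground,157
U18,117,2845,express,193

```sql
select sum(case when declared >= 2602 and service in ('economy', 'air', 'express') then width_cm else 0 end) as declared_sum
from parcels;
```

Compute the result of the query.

428

parcel=U43: ✗
parcel=U69: ✗
parcel=U92: ✓ → 157
parcel=U74: ✗
parcel=U56: ✓ → 99
parcel=U79: ✗
parcel=U31: ✗
parcel=U99: ✗
parcel=U96: ✓ → 32
parcel=U97: ✗
parcel=U62: ✗
parcel=U15: ✓ → 23
parcel=U25: ✗
parcel=U18: ✓ → 117
declared_sum = 157 + 99 + 32 + 23 + 117 = 428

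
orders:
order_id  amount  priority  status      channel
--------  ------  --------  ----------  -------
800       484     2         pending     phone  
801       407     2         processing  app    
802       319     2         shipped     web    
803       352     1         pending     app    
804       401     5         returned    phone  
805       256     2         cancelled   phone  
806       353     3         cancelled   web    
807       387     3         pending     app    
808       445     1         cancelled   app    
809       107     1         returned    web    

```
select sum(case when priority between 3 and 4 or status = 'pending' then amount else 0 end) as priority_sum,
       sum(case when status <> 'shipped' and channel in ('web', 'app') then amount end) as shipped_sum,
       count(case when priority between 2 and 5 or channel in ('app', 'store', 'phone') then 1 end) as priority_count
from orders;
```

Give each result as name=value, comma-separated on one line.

[priority_sum: priority between 3 and 4 or status = 'pending']
order_id=800: ✓ → 484
order_id=801: ✗
order_id=802: ✗
order_id=803: ✓ → 352
order_id=804: ✗
order_id=805: ✗
order_id=806: ✓ → 353
order_id=807: ✓ → 387
order_id=808: ✗
order_id=809: ✗
priority_sum = 484 + 352 + 353 + 387 = 1576
—
[shipped_sum: status <> 'shipped' and channel in ('web', 'app')]
order_id=800: ✗
order_id=801: ✓ → 407
order_id=802: ✗
order_id=803: ✓ → 352
order_id=804: ✗
order_id=805: ✗
order_id=806: ✓ → 353
order_id=807: ✓ → 387
order_id=808: ✓ → 445
order_id=809: ✓ → 107
shipped_sum = 407 + 352 + 353 + 387 + 445 + 107 = 2051
—
[priority_count: priority between 2 and 5 or channel in ('app', 'store', 'phone')]
order_id=800: ✓ → 1
order_id=801: ✓ → 1
order_id=802: ✓ → 1
order_id=803: ✓ → 1
order_id=804: ✓ → 1
order_id=805: ✓ → 1
order_id=806: ✓ → 1
order_id=807: ✓ → 1
order_id=808: ✓ → 1
order_id=809: ✗
priority_count = COUNT(1, 1, 1, 1, 1, 1, 1, 1, 1) = 9

priority_sum=1576, shipped_sum=2051, priority_count=9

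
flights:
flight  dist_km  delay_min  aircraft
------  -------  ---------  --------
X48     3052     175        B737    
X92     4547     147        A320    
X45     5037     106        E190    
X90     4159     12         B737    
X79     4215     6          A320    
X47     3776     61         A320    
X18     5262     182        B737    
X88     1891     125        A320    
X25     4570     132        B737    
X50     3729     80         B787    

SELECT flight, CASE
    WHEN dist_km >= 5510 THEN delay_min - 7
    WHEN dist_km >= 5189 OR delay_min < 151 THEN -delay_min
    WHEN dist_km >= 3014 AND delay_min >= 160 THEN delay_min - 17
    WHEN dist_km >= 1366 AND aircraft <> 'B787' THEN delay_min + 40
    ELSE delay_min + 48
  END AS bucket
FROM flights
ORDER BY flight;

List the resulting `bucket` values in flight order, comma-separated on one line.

flight=X18: dist_km >= 5189 OR delay_min < 151 → -182
flight=X25: dist_km >= 5189 OR delay_min < 151 → -132
flight=X45: dist_km >= 5189 OR delay_min < 151 → -106
flight=X47: dist_km >= 5189 OR delay_min < 151 → -61
flight=X48: dist_km >= 3014 AND delay_min >= 160 → 158
flight=X50: dist_km >= 5189 OR delay_min < 151 → -80
flight=X79: dist_km >= 5189 OR delay_min < 151 → -6
flight=X88: dist_km >= 5189 OR delay_min < 151 → -125
flight=X90: dist_km >= 5189 OR delay_min < 151 → -12
flight=X92: dist_km >= 5189 OR delay_min < 151 → -147

-182, -132, -106, -61, 158, -80, -6, -125, -12, -147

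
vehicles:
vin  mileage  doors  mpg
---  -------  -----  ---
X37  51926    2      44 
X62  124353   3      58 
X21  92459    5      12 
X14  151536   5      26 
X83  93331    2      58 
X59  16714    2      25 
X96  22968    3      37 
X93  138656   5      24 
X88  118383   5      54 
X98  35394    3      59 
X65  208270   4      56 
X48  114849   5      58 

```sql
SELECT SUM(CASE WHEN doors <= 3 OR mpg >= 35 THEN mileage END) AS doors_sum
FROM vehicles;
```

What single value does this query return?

vin=X37: ✓ → 51926
vin=X62: ✓ → 124353
vin=X21: ✗
vin=X14: ✗
vin=X83: ✓ → 93331
vin=X59: ✓ → 16714
vin=X96: ✓ → 22968
vin=X93: ✗
vin=X88: ✓ → 118383
vin=X98: ✓ → 35394
vin=X65: ✓ → 208270
vin=X48: ✓ → 114849
doors_sum = 51926 + 124353 + 93331 + 16714 + 22968 + 118383 + 35394 + 208270 + 114849 = 786188

786188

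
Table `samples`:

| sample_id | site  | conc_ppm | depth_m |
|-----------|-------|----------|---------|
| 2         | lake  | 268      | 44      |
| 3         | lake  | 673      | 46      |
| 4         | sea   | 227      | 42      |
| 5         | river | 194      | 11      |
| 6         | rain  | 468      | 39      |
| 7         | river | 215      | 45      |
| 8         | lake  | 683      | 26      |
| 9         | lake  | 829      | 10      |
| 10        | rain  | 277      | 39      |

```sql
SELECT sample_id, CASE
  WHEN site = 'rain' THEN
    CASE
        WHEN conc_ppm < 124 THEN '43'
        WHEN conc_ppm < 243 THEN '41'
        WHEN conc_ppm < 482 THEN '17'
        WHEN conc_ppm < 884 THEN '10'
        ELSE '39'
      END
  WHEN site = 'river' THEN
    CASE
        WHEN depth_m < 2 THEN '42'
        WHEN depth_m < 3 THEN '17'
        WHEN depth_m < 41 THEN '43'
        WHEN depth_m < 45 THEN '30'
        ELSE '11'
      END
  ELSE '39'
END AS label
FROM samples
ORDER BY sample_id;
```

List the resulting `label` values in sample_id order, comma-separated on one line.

sample_id=2: site='lake' → outer ELSE → 39
sample_id=3: site='lake' → outer ELSE → 39
sample_id=4: site='sea' → outer ELSE → 39
sample_id=5: site='river' → inner[depth_m < 41] → 43
sample_id=6: site='rain' → inner[conc_ppm < 482] → 17
sample_id=7: site='river' → inner[ELSE] → 11
sample_id=8: site='lake' → outer ELSE → 39
sample_id=9: site='lake' → outer ELSE → 39
sample_id=10: site='rain' → inner[conc_ppm < 482] → 17

39, 39, 39, 43, 17, 11, 39, 39, 17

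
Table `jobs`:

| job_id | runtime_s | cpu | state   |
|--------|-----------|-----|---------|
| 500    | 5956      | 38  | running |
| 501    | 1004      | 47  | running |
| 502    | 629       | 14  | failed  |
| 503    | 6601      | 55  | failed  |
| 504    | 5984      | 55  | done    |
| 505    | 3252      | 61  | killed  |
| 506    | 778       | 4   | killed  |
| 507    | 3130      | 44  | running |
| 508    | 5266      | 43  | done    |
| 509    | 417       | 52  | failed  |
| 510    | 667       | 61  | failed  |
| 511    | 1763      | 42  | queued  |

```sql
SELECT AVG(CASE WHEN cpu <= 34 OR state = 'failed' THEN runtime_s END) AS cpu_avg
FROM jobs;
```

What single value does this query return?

job_id=500: ✗
job_id=501: ✗
job_id=502: ✓ → 629
job_id=503: ✓ → 6601
job_id=504: ✗
job_id=505: ✗
job_id=506: ✓ → 778
job_id=507: ✗
job_id=508: ✗
job_id=509: ✓ → 417
job_id=510: ✓ → 667
job_id=511: ✗
cpu_avg = (629 + 6601 + 778 + 417 + 667) / 5 = 1818.4

1818.4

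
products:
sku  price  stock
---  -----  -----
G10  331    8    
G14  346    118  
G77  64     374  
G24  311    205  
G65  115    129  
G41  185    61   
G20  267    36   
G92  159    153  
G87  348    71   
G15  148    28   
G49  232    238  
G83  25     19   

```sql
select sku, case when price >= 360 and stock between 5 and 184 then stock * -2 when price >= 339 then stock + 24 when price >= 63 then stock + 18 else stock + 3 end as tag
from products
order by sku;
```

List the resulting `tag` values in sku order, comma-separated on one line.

sku=G10: price >= 63 → 26
sku=G14: price >= 339 → 142
sku=G15: price >= 63 → 46
sku=G20: price >= 63 → 54
sku=G24: price >= 63 → 223
sku=G41: price >= 63 → 79
sku=G49: price >= 63 → 256
sku=G65: price >= 63 → 147
sku=G77: price >= 63 → 392
sku=G83: ELSE → 22
sku=G87: price >= 339 → 95
sku=G92: price >= 63 → 171

26, 142, 46, 54, 223, 79, 256, 147, 392, 22, 95, 171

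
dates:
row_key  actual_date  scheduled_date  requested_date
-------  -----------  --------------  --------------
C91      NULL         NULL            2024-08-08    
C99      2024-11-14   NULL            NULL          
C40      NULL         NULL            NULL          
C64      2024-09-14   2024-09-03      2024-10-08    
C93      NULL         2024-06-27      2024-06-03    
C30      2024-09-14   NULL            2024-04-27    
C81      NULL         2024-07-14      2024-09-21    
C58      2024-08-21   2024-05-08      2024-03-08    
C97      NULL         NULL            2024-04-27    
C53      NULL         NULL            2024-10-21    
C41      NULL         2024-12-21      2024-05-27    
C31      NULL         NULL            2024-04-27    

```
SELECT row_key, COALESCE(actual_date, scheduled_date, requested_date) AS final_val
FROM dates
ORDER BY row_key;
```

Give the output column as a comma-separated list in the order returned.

row_key=C30: actual_date=2024-09-14 → 2024-09-14
row_key=C31: actual_date=NULL, scheduled_date=NULL, requested_date=2024-04-27 → 2024-04-27
row_key=C40: actual_date=NULL, scheduled_date=NULL, requested_date=NULL (all NULL) → NULL
row_key=C41: actual_date=NULL, scheduled_date=2024-12-21 → 2024-12-21
row_key=C53: actual_date=NULL, scheduled_date=NULL, requested_date=2024-10-21 → 2024-10-21
row_key=C58: actual_date=2024-08-21 → 2024-08-21
row_key=C64: actual_date=2024-09-14 → 2024-09-14
row_key=C81: actual_date=NULL, scheduled_date=2024-07-14 → 2024-07-14
row_key=C91: actual_date=NULL, scheduled_date=NULL, requested_date=2024-08-08 → 2024-08-08
row_key=C93: actual_date=NULL, scheduled_date=2024-06-27 → 2024-06-27
row_key=C97: actual_date=NULL, scheduled_date=NULL, requested_date=2024-04-27 → 2024-04-27
row_key=C99: actual_date=2024-11-14 → 2024-11-14

2024-09-14, 2024-04-27, NULL, 2024-12-21, 2024-10-21, 2024-08-21, 2024-09-14, 2024-07-14, 2024-08-08, 2024-06-27, 2024-04-27, 2024-11-14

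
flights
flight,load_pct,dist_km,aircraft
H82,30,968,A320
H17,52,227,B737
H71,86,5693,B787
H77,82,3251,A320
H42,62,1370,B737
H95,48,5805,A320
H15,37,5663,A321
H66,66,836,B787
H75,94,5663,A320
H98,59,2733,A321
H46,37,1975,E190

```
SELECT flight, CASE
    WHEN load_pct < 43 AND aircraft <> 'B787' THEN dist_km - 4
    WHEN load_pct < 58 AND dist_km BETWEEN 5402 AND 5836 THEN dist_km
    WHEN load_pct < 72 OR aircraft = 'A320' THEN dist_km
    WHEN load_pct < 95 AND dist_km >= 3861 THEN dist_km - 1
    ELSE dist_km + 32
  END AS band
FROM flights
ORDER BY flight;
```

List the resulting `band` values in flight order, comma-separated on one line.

flight=H15: load_pct < 43 AND aircraft <> 'B787' → 5659
flight=H17: load_pct < 72 OR aircraft = 'A320' → 227
flight=H42: load_pct < 72 OR aircraft = 'A320' → 1370
flight=H46: load_pct < 43 AND aircraft <> 'B787' → 1971
flight=H66: load_pct < 72 OR aircraft = 'A320' → 836
flight=H71: load_pct < 95 AND dist_km >= 3861 → 5692
flight=H75: load_pct < 72 OR aircraft = 'A320' → 5663
flight=H77: load_pct < 72 OR aircraft = 'A320' → 3251
flight=H82: load_pct < 43 AND aircraft <> 'B787' → 964
flight=H95: load_pct < 58 AND dist_km BETWEEN 5402 AND 5836 → 5805
flight=H98: load_pct < 72 OR aircraft = 'A320' → 2733

5659, 227, 1370, 1971, 836, 5692, 5663, 3251, 964, 5805, 2733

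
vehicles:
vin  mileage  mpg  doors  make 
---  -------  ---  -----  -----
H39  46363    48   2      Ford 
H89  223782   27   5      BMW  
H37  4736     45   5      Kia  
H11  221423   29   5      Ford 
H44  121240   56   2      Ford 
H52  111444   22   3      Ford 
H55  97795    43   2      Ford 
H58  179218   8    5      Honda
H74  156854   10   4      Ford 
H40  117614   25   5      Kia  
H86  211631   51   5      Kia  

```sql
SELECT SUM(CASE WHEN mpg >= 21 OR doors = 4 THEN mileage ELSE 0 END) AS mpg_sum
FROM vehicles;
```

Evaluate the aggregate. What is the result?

vin=H39: ✓ → 46363
vin=H89: ✓ → 223782
vin=H37: ✓ → 4736
vin=H11: ✓ → 221423
vin=H44: ✓ → 121240
vin=H52: ✓ → 111444
vin=H55: ✓ → 97795
vin=H58: ✗
vin=H74: ✓ → 156854
vin=H40: ✓ → 117614
vin=H86: ✓ → 211631
mpg_sum = 46363 + 223782 + 4736 + 221423 + 121240 + 111444 + 97795 + 156854 + 117614 + 211631 = 1312882

1312882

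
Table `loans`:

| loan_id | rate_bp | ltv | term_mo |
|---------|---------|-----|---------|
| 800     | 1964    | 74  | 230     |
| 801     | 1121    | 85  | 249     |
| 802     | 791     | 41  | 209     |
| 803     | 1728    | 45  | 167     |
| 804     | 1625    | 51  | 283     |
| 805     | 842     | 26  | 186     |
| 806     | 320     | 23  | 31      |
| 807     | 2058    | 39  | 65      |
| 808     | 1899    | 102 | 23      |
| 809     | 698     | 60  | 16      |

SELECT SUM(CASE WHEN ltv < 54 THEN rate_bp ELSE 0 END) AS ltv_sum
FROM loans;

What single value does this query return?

loan_id=800: ✗
loan_id=801: ✗
loan_id=802: ✓ → 791
loan_id=803: ✓ → 1728
loan_id=804: ✓ → 1625
loan_id=805: ✓ → 842
loan_id=806: ✓ → 320
loan_id=807: ✓ → 2058
loan_id=808: ✗
loan_id=809: ✗
ltv_sum = 791 + 1728 + 1625 + 842 + 320 + 2058 = 7364

7364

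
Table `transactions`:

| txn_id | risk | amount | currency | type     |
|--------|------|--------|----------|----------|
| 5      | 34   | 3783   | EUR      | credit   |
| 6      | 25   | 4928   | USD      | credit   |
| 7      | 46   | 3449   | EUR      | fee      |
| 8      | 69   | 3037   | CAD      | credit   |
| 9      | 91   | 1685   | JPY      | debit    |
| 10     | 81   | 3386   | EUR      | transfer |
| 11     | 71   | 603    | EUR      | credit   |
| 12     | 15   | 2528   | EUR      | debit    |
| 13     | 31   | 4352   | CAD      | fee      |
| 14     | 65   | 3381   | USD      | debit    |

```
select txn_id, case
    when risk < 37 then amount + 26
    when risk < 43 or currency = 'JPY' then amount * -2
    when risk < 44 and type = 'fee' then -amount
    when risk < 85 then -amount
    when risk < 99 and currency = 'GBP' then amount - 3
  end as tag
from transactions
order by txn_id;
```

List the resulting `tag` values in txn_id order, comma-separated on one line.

txn_id=5: risk < 37 → 3809
txn_id=6: risk < 37 → 4954
txn_id=7: risk < 85 → -3449
txn_id=8: risk < 85 → -3037
txn_id=9: risk < 43 or currency = 'JPY' → -3370
txn_id=10: risk < 85 → -3386
txn_id=11: risk < 85 → -603
txn_id=12: risk < 37 → 2554
txn_id=13: risk < 37 → 4378
txn_id=14: risk < 85 → -3381

3809, 4954, -3449, -3037, -3370, -3386, -603, 2554, 4378, -3381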